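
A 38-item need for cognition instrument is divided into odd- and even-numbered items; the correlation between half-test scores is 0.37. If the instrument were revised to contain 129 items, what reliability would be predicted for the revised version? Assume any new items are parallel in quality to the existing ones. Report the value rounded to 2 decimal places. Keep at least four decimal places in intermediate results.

Full-test reliability from the split-half r: r_full = 2(0.37)/(1 + 0.37) = 0.5401
Then adjust to 129 items: n = 129/38 = 3.3947
r_new = n·r_full / (1 + (n − 1)·r_full) = 1.8335 / 2.2934 ≈ 0.7995

0.80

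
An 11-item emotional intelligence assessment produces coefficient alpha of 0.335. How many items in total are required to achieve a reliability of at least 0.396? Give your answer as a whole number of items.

n = [0.396 × 0.665] / [0.335 × 0.604]
  = 0.263340 / 0.202340 = 1.3015
Items needed = n × 11 = 1.3015 × 11 ≈ 14.32 → round up to 15

15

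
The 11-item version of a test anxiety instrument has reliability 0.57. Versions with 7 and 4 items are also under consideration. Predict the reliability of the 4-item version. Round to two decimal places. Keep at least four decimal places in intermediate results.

0.33

Only the ratio of lengths matters: n = 4/11 = 0.3636
r_{4} = n·r / (1 + (n − 1)·r) = 0.2073 / 0.6373 ≈ 0.3253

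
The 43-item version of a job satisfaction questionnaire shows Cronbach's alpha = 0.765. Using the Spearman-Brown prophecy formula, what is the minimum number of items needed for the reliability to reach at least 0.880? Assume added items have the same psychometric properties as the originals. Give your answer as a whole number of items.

Invert Spearman-Brown to solve for n:
n = r_target (1 − r_old) / [ r_old (1 − r_target) ]
n = 0.880(1 − 0.765) / [0.765(1 − 0.880)]
  = 0.206800 / 0.091800 = 2.2527
So the test needs 2.2527 × 43 ≈ 96.87 items; rounding up, 97.

97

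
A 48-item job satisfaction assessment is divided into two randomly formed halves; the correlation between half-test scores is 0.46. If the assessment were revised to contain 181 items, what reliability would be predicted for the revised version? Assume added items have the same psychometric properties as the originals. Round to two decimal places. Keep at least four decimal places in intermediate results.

0.87

First correct the split-half correlation to full-test reliability: r_full = 2 × 0.46 / (1 + 0.46) ≈ 0.6301
Length factor from 48 to 181 items: n = 181/48 = 3.7708
r_new = n·r_full / (1 + (n − 1)·r_full) = 2.3760 / 2.7459 ≈ 0.8653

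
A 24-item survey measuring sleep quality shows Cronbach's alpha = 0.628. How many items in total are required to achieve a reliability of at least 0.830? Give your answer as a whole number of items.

Spearman-Brown solved for the length factor n:
n = r_target (1 − r_old) / [ r_old (1 − r_target) ]
n = 0.830 × (1 − 0.628) / [ 0.628 × (1 − 0.830) ]
  = 0.308760 / 0.106760 = 2.8921
Items needed = n × 24 = 2.8921 × 24 ≈ 69.41 → round up to 70

70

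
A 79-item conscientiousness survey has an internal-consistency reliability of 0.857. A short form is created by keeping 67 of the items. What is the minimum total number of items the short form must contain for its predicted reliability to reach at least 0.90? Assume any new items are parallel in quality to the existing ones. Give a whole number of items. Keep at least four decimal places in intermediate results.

119

First, r for the 67-item form: n = 67/79 = 0.8481, so r_67 = 0.8481·0.857/(1 + (0.8481 − 1)·0.857) = 0.8356
Then solve for n' with r_old = 0.8356, r_target = 0.90: n' = 0.90(1 − 0.8356)/[0.8356(1 − 0.90)] = 1.7707
Items = 1.7707 × 67 ≈ 118.64 → 119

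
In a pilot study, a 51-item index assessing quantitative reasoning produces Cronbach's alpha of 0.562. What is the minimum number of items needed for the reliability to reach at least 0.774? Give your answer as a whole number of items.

n = 0.774 × (1 − 0.562) / [ 0.562 × (1 − 0.774) ]
  = 0.339012 / 0.127012 = 2.6691
2.6691 × 51 = 136.12 → 137 items

137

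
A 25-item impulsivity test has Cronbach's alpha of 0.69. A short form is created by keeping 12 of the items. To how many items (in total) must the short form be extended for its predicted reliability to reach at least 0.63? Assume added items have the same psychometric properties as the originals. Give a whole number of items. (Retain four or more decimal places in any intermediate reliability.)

20

Short-form reliability: n = 12/25 = 0.4800; r_12 = n·r/(1+(n−1)r) ≈ 0.5165
Length factor from the short form to reach 0.63: n' = 0.63(1 − 0.5165) / [0.5165(1 − 0.63)] ≈ 1.5939
Items = 1.5939 × 12 ≈ 19.13 → 20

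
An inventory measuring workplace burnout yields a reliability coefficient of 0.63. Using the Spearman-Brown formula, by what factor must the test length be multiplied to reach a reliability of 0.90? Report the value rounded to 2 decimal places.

Rearranging the Spearman-Brown formula for n,
n = r*(1 − r) / [ r (1 − r*) ]
n = 0.90 × (1 − 0.63) / [ 0.63 × (1 − 0.90) ]
n = 0.3330 / 0.0630 ≈ 5.2857

5.29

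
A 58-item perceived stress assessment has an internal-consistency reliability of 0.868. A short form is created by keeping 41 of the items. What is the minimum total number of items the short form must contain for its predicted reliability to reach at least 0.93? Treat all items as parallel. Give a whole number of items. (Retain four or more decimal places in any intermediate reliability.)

First, r for the 41-item form: n = 41/58 = 0.7069, so r_41 = 0.7069·0.868/(1 + (0.7069 − 1)·0.868) = 0.8230
Then solve for n' with r_old = 0.8230, r_target = 0.93: n' = 0.93(1 − 0.8230)/[0.8230(1 − 0.93)] = 2.8573
Total items = 2.8573 × 41 = 117.15, rounded up to 118.

118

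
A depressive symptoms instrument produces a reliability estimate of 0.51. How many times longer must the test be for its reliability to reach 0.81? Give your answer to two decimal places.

n = 0.81 × (1 − 0.51) / [ 0.51 × (1 − 0.81) ]
n = 0.3969 / 0.0969 ≈ 4.0960

4.10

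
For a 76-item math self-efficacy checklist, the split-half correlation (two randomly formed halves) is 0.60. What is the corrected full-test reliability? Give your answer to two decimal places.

The full test is twice the length of either half (n = 2).
r_full = 2(0.60) / (1 + 0.60)
r_full = 1.2000 / 1.6000 ≈ 0.7500

0.75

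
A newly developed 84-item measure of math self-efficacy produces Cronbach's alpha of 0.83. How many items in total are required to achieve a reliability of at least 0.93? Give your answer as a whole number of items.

229

Invert Spearman-Brown to solve for n:
n = r*(1 − r) / [ r (1 − r*) ]
n = 0.93(1 − 0.83) / [0.83(1 − 0.93)]
n = 0.1581 / 0.0581 ≈ 2.7212
2.7212 × 84 = 228.58 → 229 items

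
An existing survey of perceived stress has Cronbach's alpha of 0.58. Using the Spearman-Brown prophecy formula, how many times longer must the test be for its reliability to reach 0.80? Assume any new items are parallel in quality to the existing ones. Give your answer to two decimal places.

2.90

n = [0.80 × 0.42] / [0.58 × 0.20]
n = 0.3360 / 0.1160 ≈ 2.8966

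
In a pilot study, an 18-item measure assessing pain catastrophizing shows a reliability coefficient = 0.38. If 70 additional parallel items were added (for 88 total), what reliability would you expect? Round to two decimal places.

0.75

Length ratio n = 88/18 = 4.8889
Spearman-Brown: r_new = n·r / (1 + (n − 1)·r)
r_new = 4.8889·0.38 / [1 + (4.8889 − 1)·0.38]
     = 1.8578 / 2.4778 = 0.7498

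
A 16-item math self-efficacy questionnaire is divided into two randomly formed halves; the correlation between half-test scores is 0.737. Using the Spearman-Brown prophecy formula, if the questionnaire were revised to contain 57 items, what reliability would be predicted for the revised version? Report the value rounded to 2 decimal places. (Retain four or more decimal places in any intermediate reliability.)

0.95

Spearman-Brown correction (n = 2): r_full = 2·0.737/(1 + 0.737) = 0.8486
Length factor from 16 to 57 items: n = 57/16 = 3.5625
r_new = n·r_full / (1 + (n − 1)·r_full) = 3.0231 / 3.1745 ≈ 0.9523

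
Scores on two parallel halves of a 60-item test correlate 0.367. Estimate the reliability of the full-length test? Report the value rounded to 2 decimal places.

0.54

Apply the Spearman-Brown correction with n = 2:
r_full = 2r_hh / (1 + r_hh) = 2 × 0.367 / (1 + 0.367)
       = 0.7340 / 1.3670 = 0.5369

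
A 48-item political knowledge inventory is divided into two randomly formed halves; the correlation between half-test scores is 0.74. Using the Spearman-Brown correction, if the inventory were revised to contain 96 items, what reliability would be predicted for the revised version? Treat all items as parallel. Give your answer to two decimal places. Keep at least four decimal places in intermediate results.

Full-test reliability from the split-half r: r_full = 2(0.74)/(1 + 0.74) = 0.8506
Then adjust to 96 items: n = 96/48 = 2.0000
r_new = n·r_full / (1 + (n − 1)·r_full) = 1.7012 / 1.8506 ≈ 0.9193

0.92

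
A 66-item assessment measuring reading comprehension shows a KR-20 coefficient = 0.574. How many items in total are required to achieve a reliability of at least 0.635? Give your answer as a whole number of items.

n = 0.635(1 − 0.574) / [0.574(1 − 0.635)]
  = 0.270510 / 0.209510 = 1.2912
So the test needs 1.2912 × 66 ≈ 85.22 items; rounding up, 86.

86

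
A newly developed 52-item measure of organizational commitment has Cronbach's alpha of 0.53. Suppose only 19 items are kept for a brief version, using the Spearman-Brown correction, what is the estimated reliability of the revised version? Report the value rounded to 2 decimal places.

0.29

Length ratio n = 19/52 = 0.3654
r_new = 0.3654·0.53 / [1 + (0.3654 − 1)·0.53]
     = 0.1937 / 0.6637 = 0.2918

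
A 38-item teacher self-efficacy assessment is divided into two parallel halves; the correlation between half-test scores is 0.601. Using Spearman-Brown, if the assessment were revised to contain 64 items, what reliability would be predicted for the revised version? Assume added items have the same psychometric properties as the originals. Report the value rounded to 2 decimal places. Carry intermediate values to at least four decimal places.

First correct the split-half correlation to full-test reliability: r_full = 2 × 0.601 / (1 + 0.601) ≈ 0.7508
Then adjust to 64 items: n = 64/38 = 1.6842
r_new = n·r_full / (1 + (n − 1)·r_full) = 1.2645 / 1.5137 ≈ 0.8354

0.84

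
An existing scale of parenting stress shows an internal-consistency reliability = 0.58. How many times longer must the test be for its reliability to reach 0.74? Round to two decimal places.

n = 0.74 × (1 − 0.58) / [ 0.58 × (1 − 0.74) ]
  = 0.3108 / 0.1508 = 2.0610

2.06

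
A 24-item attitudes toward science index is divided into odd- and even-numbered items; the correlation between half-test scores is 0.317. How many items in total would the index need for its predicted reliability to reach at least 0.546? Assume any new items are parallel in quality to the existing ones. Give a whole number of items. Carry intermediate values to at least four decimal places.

r_full = 2(0.317)/(1 + 0.317) = 0.4814
Solve Spearman-Brown for n: n = 0.546(1 − 0.4814) / [0.4814(1 − 0.546)] = 1.2956
Items = 1.2956 × 24 ≈ 31.09 → 32

32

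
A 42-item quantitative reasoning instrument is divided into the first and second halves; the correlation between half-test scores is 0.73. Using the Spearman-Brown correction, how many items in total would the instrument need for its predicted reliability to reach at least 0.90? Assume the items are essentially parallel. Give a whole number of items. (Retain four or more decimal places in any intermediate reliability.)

70

Corrected full-test reliability: r_full = 2 × 0.73 / (1 + 0.73) ≈ 0.8439
n = r_tgt(1 − r_full) / [r_full(1 − r_tgt)] = 0.90 × 0.1561 / (0.8439 × 0.10) ≈ 1.6648
Required items = 1.6648 × 42 = 69.92, so 70 items.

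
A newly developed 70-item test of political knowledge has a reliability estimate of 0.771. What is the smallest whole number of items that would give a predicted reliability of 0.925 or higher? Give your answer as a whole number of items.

n = 0.925 × (1 − 0.771) / [ 0.771 × (1 − 0.925) ]
  = 0.211825 / 0.057825 = 3.6632
So the test needs 3.6632 × 70 ≈ 256.42 items; rounding up, 257.

257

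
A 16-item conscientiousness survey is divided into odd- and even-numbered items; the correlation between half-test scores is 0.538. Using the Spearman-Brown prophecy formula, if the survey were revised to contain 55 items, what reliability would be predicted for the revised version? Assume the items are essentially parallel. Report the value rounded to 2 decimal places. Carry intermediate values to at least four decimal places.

Spearman-Brown correction (n = 2): r_full = 2·0.538/(1 + 0.538) = 0.6996
Then adjust to 55 items: n = 55/16 = 3.4375
r_new = n·r_full / (1 + (n − 1)·r_full) = 2.4049 / 2.7053 ≈ 0.8890

0.89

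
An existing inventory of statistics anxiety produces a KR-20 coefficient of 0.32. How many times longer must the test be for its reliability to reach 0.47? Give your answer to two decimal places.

1.88

n = 0.47 × (1 − 0.32) / [ 0.32 × (1 − 0.47) ]
  = 0.3196 / 0.1696 = 1.8844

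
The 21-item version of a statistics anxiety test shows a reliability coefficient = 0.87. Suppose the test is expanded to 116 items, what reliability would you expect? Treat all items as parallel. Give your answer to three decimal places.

0.974

The new length is 116/21 = 5.5238 times the old.
By Spearman-Brown, r_new = n r / (1 + (n − 1) r).
r_new = (5.5238 × 0.87) / (1 + (5.5238 − 1) × 0.87)
r_new = 4.8057 / 4.9357 ≈ 0.9737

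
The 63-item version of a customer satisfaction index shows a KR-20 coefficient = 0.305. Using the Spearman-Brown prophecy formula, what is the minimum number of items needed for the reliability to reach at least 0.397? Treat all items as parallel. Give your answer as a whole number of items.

Spearman-Brown solved for the length factor n:
n = r*(1 − r) / [ r (1 − r*) ]
n = [0.397 × 0.695] / [0.305 × 0.603]
  = 0.275915 / 0.183915 = 1.5002
Items needed = n × 63 = 1.5002 × 63 ≈ 94.51 → round up to 95

95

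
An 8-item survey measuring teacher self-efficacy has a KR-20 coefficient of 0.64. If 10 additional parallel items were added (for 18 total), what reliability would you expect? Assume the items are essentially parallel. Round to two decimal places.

0.80

Length ratio n = 18/8 = 2.25
Spearman-Brown: r_new = n·r / (1 + (n − 1)·r)
r_new = (2.25 × 0.64) / (1 + (2.25 − 1) × 0.64)
     = 1.4400 / 1.8000 = 0.8000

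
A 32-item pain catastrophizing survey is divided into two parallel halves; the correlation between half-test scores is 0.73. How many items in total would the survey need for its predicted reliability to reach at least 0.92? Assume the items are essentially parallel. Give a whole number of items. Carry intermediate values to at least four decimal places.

Corrected full-test reliability: r_full = 2 × 0.73 / (1 + 0.73) ≈ 0.8439
Solve Spearman-Brown for n: n = 0.92(1 − 0.8439) / [0.8439(1 − 0.92)] = 2.1272
Required items = 2.1272 × 32 = 68.07, so 69 items.

69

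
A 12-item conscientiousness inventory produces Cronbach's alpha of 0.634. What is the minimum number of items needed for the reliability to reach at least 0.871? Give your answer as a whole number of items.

n = 0.871(1 − 0.634) / [0.634(1 − 0.871)]
n = 0.318786 / 0.081786 ≈ 3.8978
Items needed = n × 12 = 3.8978 × 12 ≈ 46.77 → round up to 47

47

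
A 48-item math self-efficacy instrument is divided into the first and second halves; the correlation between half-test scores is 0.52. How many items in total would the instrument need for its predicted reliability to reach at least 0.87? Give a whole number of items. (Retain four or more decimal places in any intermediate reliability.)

149

Corrected full-test reliability: r_full = 2 × 0.52 / (1 + 0.52) ≈ 0.6842
Solve Spearman-Brown for n: n = 0.87(1 − 0.6842) / [0.6842(1 − 0.87)] = 3.0889
Items = 3.0889 × 48 ≈ 148.27 → 149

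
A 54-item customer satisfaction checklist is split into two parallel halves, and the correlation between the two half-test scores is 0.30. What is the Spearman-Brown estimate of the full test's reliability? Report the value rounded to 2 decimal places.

The full test is twice the length of either half (n = 2).
r_full = 2r_hh / (1 + r_hh) = 2 × 0.30 / (1 + 0.30)
       = 0.6000 / 1.3000 = 0.4615

0.46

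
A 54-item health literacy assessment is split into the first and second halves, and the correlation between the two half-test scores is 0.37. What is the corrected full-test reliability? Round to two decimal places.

Each half is half the length of the full test, so the full test is n = 2 times a half.
r_full = 2(0.37) / (1 + 0.37)
       = 0.7400 / 1.3700 = 0.5401

0.54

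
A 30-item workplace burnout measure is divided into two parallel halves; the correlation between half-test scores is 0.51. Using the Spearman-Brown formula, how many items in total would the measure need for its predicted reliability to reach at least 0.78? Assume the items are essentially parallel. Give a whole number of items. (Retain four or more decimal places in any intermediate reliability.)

52

r_full = 2(0.51)/(1 + 0.51) = 0.6755
Solve Spearman-Brown for n: n = 0.78(1 − 0.6755) / [0.6755(1 − 0.78)] = 1.7032
Required items = 1.7032 × 30 = 51.10, so 52 items.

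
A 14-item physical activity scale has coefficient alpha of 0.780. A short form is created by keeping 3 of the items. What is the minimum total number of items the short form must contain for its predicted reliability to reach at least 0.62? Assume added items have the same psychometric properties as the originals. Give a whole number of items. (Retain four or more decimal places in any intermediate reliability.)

Short-form reliability: n = 3/14 = 0.2143; r_3 = n·r/(1+(n−1)r) ≈ 0.4318
Length factor from the short form to reach 0.62: n' = 0.62(1 − 0.4318) / [0.4318(1 − 0.62)] ≈ 2.1470
Items = 2.1470 × 3 ≈ 6.44 → 7

7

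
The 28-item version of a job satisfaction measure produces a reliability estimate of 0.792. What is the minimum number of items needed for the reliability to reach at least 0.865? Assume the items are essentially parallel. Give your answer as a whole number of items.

Spearman-Brown solved for the length factor n:
n = r_target (1 − r_old) / [ r_old (1 − r_target) ]
n = [0.865 × 0.208] / [0.792 × 0.135]
  = 0.179920 / 0.106920 = 1.6828
So the test needs 1.6828 × 28 ≈ 47.12 items; rounding up, 48.

48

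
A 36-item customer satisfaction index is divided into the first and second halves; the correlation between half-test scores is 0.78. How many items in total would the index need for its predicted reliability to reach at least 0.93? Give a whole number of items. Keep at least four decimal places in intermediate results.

Corrected full-test reliability: r_full = 2 × 0.78 / (1 + 0.78) ≈ 0.8764
n = r_tgt(1 − r_full) / [r_full(1 − r_tgt)] = 0.93 × 0.1236 / (0.8764 × 0.07) ≈ 1.8737
Items = 1.8737 × 36 ≈ 67.45 → 68

68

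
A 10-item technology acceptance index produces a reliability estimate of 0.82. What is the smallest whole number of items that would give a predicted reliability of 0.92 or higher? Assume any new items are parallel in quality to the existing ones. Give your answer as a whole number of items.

Spearman-Brown solved for the length factor n:
n = r*(1 − r) / [ r (1 − r*) ]
n = 0.92(1 − 0.82) / [0.82(1 − 0.92)]
n = 0.1656 / 0.0656 ≈ 2.5244
Items needed = n × 10 = 2.5244 × 10 ≈ 25.24 → round up to 26

26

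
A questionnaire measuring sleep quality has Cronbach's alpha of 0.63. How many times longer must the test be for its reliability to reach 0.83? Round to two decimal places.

n = [0.83 × 0.37] / [0.63 × 0.17]
  = 0.3071 / 0.1071 = 2.8674

2.87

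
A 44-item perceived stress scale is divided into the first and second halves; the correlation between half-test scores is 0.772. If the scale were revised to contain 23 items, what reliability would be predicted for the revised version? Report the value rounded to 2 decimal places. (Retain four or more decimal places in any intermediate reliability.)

0.78

First correct the split-half correlation to full-test reliability: r_full = 2 × 0.772 / (1 + 0.772) ≈ 0.8713
Length factor from 44 to 23 items: n = 23/44 = 0.5227
r_new = n·r_full / (1 + (n − 1)·r_full) = 0.4554 / 0.5841 ≈ 0.7797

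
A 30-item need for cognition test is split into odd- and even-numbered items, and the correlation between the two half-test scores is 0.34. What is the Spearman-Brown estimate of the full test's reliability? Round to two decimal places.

0.51

Apply the Spearman-Brown correction with n = 2:
r_full = 2(0.34) / (1 + 0.34)
r_full = 0.6800 / 1.3400 ≈ 0.5075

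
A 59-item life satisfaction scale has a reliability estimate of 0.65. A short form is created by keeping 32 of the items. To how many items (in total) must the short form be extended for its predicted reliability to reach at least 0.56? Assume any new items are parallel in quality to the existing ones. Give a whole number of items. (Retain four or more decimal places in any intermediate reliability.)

Short-form reliability: n = 32/59 = 0.5424; r_32 = n·r/(1+(n−1)r) ≈ 0.5018
Then solve for n' with r_old = 0.5018, r_target = 0.56: n' = 0.56(1 − 0.5018)/[0.5018(1 − 0.56)] = 1.2636
Items = 1.2636 × 32 ≈ 40.44 → 41

41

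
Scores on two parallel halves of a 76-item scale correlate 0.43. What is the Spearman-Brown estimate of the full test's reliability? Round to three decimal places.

0.601

Each half is half the length of the full test, so the full test is n = 2 times a half.
r_full = 2r_hh / (1 + r_hh) = 2 × 0.43 / (1 + 0.43)
r_full = 0.8600 / 1.4300 ≈ 0.6014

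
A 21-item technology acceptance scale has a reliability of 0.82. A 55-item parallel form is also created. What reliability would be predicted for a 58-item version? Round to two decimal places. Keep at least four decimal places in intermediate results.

Only the ratio of lengths matters: n = 58/21 = 2.7619
r_{58} = n·r / (1 + (n − 1)·r) = 2.2648 / 2.4448 ≈ 0.9264

0.93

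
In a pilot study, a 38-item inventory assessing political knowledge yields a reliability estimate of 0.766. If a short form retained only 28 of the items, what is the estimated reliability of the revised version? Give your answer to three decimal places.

The new length is 28/38 = 0.7368 times the old.
r_new = (0.7368 × 0.766) / (1 + (0.7368 − 1) × 0.766)
     = 0.5644 / 0.7984 = 0.7069

0.707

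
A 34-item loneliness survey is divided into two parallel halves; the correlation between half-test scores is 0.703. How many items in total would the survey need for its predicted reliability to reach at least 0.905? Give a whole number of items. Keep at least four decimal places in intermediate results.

69

r_full = 2(0.703)/(1 + 0.703) = 0.8256
n = r_tgt(1 − r_full) / [r_full(1 − r_tgt)] = 0.905 × 0.1744 / (0.8256 × 0.095) ≈ 2.0123
Required items = 2.0123 × 34 = 68.42, so 69 items.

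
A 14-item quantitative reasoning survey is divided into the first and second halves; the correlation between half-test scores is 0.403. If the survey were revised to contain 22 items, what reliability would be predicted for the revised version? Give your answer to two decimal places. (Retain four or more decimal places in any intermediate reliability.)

Full-test reliability from the split-half r: r_full = 2(0.403)/(1 + 0.403) = 0.5745
Length factor from 14 to 22 items: n = 22/14 = 1.5714
r_new = n·r_full / (1 + (n − 1)·r_full) = 0.9028 / 1.3283 ≈ 0.6797

0.68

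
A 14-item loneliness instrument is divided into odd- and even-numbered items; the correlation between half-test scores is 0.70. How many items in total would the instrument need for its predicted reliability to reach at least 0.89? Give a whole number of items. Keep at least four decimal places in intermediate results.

Corrected full-test reliability: r_full = 2 × 0.70 / (1 + 0.70) ≈ 0.8235
Solve Spearman-Brown for n: n = 0.89(1 − 0.8235) / [0.8235(1 − 0.89)] = 1.7341
Required items = 1.7341 × 14 = 24.28, so 25 items.

25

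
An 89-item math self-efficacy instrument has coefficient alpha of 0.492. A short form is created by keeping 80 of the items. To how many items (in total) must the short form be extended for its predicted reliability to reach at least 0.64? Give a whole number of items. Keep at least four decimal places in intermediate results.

164

First, r for the 80-item form: n = 80/89 = 0.8989, so r_80 = 0.8989·0.492/(1 + (0.8989 − 1)·0.492) = 0.4654
Then solve for n' with r_old = 0.4654, r_target = 0.64: n' = 0.64(1 − 0.4654)/[0.4654(1 − 0.64)] = 2.0421
Total items = 2.0421 × 80 = 163.37, rounded up to 164.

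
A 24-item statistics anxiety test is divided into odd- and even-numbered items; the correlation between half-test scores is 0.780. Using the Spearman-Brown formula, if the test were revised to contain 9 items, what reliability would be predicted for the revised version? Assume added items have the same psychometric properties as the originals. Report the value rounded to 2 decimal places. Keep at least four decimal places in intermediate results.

Spearman-Brown correction (n = 2): r_full = 2·0.780/(1 + 0.780) = 0.8764
Length factor from 24 to 9 items: n = 9/24 = 0.3750
r_new = n·r_full / (1 + (n − 1)·r_full) = 0.3286 / 0.4523 ≈ 0.7265

0.73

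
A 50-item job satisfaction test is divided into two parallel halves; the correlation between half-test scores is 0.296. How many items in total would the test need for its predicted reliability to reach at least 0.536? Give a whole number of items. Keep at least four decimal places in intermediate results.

69

Corrected full-test reliability: r_full = 2 × 0.296 / (1 + 0.296) ≈ 0.4568
n = r_tgt(1 − r_full) / [r_full(1 − r_tgt)] = 0.536 × 0.5432 / (0.4568 × 0.464) ≈ 1.3737
Required items = 1.3737 × 50 = 68.69, so 69 items.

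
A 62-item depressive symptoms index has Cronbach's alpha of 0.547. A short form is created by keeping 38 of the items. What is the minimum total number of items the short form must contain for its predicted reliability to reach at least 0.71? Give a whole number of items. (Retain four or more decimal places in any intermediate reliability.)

126

Short-form reliability: n = 38/62 = 0.6129; r_38 = n·r/(1+(n−1)r) ≈ 0.4253
Length factor from the short form to reach 0.71: n' = 0.71(1 − 0.4253) / [0.4253(1 − 0.71)] ≈ 3.3083
Items = 3.3083 × 38 ≈ 125.72 → 126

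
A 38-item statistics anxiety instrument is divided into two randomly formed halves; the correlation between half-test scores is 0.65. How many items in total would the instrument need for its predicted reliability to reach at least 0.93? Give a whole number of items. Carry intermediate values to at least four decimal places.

136

Corrected full-test reliability: r_full = 2 × 0.65 / (1 + 0.65) ≈ 0.7879
n = r_tgt(1 − r_full) / [r_full(1 − r_tgt)] = 0.93 × 0.2121 / (0.7879 × 0.07) ≈ 3.5765
Required items = 3.5765 × 38 = 135.91, so 136 items.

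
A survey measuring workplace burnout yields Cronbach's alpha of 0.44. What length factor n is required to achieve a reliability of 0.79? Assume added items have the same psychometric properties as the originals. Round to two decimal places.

4.79

Invert Spearman-Brown to solve for n:
n = r_target (1 − r_old) / [ r_old (1 − r_target) ]
n = 0.79(1 − 0.44) / [0.44(1 − 0.79)]
  = 0.4424 / 0.0924 = 4.7879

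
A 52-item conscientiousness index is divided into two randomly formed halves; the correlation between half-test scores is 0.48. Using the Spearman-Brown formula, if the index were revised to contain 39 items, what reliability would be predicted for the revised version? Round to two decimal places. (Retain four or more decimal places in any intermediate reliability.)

0.58

First correct the split-half correlation to full-test reliability: r_full = 2 × 0.48 / (1 + 0.48) ≈ 0.6486
Then adjust to 39 items: n = 39/52 = 0.7500
r_new = n·r_full / (1 + (n − 1)·r_full) = 0.4864 / 0.8378 ≈ 0.5806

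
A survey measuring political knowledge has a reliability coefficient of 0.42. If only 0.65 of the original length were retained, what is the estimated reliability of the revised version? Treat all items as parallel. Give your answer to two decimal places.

0.32

r_new = 0.65·0.42 / [1 + (0.65 − 1)·0.42]
     = 0.2730 / 0.8530 = 0.3200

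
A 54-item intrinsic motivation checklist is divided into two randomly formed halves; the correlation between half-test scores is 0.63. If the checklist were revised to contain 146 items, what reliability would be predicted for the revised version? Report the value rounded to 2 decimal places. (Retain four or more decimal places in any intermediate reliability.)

0.90

Full-test reliability from the split-half r: r_full = 2(0.63)/(1 + 0.63) = 0.7730
Then adjust to 146 items: n = 146/54 = 2.7037
r_new = n·r_full / (1 + (n − 1)·r_full) = 2.0900 / 2.3170 ≈ 0.9020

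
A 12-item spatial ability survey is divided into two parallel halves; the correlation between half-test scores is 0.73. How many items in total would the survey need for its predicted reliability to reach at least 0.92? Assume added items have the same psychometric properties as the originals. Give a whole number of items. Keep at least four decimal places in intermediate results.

Corrected full-test reliability: r_full = 2 × 0.73 / (1 + 0.73) ≈ 0.8439
Solve Spearman-Brown for n: n = 0.92(1 − 0.8439) / [0.8439(1 − 0.92)] = 2.1272
Required items = 2.1272 × 12 = 25.53, so 26 items.

26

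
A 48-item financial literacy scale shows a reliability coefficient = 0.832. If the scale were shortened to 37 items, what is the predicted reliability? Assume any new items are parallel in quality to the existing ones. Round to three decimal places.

The new length is 37/48 = 0.7708 times the old.
Spearman-Brown: r_new = n·r / (1 + (n − 1)·r)
r_new = 0.7708·0.832 / [1 + (0.7708 − 1)·0.832]
     = 0.6413 / 0.8093 = 0.7924

0.792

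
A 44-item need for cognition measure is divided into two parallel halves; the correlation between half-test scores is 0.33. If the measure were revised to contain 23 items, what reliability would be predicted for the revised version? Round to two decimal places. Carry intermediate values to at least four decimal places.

0.34

Full-test reliability from the split-half r: r_full = 2(0.33)/(1 + 0.33) = 0.4962
Length factor from 44 to 23 items: n = 23/44 = 0.5227
r_new = n·r_full / (1 + (n − 1)·r_full) = 0.2594 / 0.7632 ≈ 0.3399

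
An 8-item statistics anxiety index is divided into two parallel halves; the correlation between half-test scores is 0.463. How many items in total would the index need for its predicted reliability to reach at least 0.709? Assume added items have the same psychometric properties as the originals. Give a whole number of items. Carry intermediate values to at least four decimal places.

Corrected full-test reliability: r_full = 2 × 0.463 / (1 + 0.463) ≈ 0.6329
Solve Spearman-Brown for n: n = 0.709(1 − 0.6329) / [0.6329(1 − 0.709)] = 1.4132
Required items = 1.4132 × 8 = 11.31, so 12 items.

12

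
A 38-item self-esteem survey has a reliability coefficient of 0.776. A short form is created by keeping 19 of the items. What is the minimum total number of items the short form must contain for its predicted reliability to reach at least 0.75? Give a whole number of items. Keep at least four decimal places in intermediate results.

Short-form reliability: n = 19/38 = 0.5000; r_19 = n·r/(1+(n−1)r) ≈ 0.6340
Then solve for n' with r_old = 0.6340, r_target = 0.75: n' = 0.75(1 − 0.6340)/[0.6340(1 − 0.75)] = 1.7319
Items = 1.7319 × 19 ≈ 32.91 → 33

33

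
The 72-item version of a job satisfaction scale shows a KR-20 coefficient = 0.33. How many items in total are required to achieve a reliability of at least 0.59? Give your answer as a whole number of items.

n = 0.59 × (1 − 0.33) / [ 0.33 × (1 − 0.59) ]
n = 0.3953 / 0.1353 ≈ 2.9217
Items needed = n × 72 = 2.9217 × 72 ≈ 210.36 → round up to 211

211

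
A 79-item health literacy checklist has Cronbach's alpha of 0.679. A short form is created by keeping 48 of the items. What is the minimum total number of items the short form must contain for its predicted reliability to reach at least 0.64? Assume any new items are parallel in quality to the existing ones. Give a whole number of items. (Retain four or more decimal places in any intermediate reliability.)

First, r for the 48-item form: n = 48/79 = 0.6076, so r_48 = 0.6076·0.679/(1 + (0.6076 − 1)·0.679) = 0.5624
Length factor from the short form to reach 0.64: n' = 0.64(1 − 0.5624) / [0.5624(1 − 0.64)] ≈ 1.3833
Total items = 1.3833 × 48 = 66.40, rounded up to 67.

67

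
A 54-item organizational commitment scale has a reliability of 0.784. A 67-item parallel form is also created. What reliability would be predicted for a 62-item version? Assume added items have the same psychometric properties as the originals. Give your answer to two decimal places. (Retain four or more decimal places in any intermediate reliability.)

0.81

The 67-item form is not needed; work directly from the 54-item form with n = 62/54 = 1.1481.
r_{62} = n·r / (1 + (n − 1)·r) = 0.9001 / 1.1161 ≈ 0.8065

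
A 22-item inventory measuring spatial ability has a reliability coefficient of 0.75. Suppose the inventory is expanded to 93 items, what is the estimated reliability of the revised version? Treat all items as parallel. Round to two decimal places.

0.93

n = 93/22 = 4.2273
Apply the Spearman-Brown prophecy formula, r' = nr / [1 + (n − 1)r]:
r_new = (4.2273 × 0.75) / (1 + (4.2273 − 1) × 0.75)
     = 3.1705 / 3.4205 = 0.9269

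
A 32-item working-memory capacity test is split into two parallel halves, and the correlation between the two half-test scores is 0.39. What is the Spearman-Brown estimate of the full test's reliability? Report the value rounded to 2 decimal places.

The full test is twice the length of either half (n = 2).
r_full = 2r_hh / (1 + r_hh) = 2 × 0.39 / (1 + 0.39)
r_full = 0.7800 / 1.3900 ≈ 0.5612

0.56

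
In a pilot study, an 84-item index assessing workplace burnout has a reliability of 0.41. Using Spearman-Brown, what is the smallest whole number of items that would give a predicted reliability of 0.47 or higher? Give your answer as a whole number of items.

Rearranging the Spearman-Brown formula for n,
n = r*(1 − r) / [ r (1 − r*) ]
n = 0.47(1 − 0.41) / [0.41(1 − 0.47)]
  = 0.2773 / 0.2173 = 1.2761
So the test needs 1.2761 × 84 ≈ 107.19 items; rounding up, 108.

108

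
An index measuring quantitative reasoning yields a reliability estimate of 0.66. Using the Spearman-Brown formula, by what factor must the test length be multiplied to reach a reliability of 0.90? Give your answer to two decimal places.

n = 0.90 × (1 − 0.66) / [ 0.66 × (1 − 0.90) ]
  = 0.3060 / 0.0660 = 4.6364

4.64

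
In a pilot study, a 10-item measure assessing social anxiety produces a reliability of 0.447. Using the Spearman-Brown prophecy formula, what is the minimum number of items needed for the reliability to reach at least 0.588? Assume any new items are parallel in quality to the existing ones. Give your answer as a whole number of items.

18

Invert Spearman-Brown to solve for n:
n = r*(1 − r) / [ r (1 − r*) ]
n = [0.588 × 0.553] / [0.447 × 0.412]
  = 0.325164 / 0.184164 = 1.7656
1.7656 × 10 = 17.66 → 18 items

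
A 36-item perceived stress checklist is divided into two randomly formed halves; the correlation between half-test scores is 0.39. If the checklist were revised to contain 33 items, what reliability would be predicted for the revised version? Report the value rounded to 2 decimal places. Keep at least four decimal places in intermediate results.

0.54

Spearman-Brown correction (n = 2): r_full = 2·0.39/(1 + 0.39) = 0.5612
Then adjust to 33 items: n = 33/36 = 0.9167
r_new = n·r_full / (1 + (n − 1)·r_full) = 0.5145 / 0.9533 ≈ 0.5397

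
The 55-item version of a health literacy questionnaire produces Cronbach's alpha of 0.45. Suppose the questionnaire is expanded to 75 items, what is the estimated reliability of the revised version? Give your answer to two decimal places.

0.53

n = 75/55 = 1.3636
r_new = 1.3636·0.45 / [1 + (1.3636 − 1)·0.45]
     = 0.6136 / 1.1636 = 0.5273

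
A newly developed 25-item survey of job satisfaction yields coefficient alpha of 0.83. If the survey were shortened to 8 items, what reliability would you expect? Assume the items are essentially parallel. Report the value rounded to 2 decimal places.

n = 8/25 = 0.32
r_new = 0.32·0.83 / [1 + (0.32 − 1)·0.83]
r_new = 0.2656 / 0.4356 ≈ 0.6097

0.61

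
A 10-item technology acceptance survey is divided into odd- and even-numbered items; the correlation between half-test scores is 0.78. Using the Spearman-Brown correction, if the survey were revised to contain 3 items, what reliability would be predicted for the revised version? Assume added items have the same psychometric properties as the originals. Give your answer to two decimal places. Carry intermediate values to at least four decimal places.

Spearman-Brown correction (n = 2): r_full = 2·0.78/(1 + 0.78) = 0.8764
Length factor from 10 to 3 items: n = 3/10 = 0.3000
r_new = n·r_full / (1 + (n − 1)·r_full) = 0.2629 / 0.3865 ≈ 0.6802

0.68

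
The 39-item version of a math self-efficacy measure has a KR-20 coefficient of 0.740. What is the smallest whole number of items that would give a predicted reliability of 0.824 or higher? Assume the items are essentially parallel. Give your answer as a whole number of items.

Spearman-Brown solved for the length factor n:
n = r_target (1 − r_old) / [ r_old (1 − r_target) ]
n = 0.824(1 − 0.740) / [0.740(1 − 0.824)]
  = 0.214240 / 0.130240 = 1.6450
So the test needs 1.6450 × 39 ≈ 64.16 items; rounding up, 65.

65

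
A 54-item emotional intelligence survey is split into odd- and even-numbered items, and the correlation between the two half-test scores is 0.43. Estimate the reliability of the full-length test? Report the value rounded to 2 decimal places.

0.60

Apply the Spearman-Brown correction with n = 2:
r_full = 2(0.43) / (1 + 0.43)
r_full = 0.8600 / 1.4300 ≈ 0.6014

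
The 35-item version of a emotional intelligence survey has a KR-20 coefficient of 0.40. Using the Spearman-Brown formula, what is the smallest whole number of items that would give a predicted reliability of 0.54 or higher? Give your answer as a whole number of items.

Spearman-Brown solved for the length factor n:
n = r*(1 − r) / [ r (1 − r*) ]
n = 0.54(1 − 0.40) / [0.40(1 − 0.54)]
  = 0.3240 / 0.1840 = 1.7609
Items needed = n × 35 = 1.7609 × 35 ≈ 61.63 → round up to 62

62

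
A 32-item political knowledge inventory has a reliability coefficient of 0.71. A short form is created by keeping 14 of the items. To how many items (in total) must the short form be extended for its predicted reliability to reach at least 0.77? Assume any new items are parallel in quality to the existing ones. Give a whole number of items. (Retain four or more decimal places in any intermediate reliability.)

44

First, r for the 14-item form: n = 14/32 = 0.4375, so r_14 = 0.4375·0.71/(1 + (0.4375 − 1)·0.71) = 0.5172
Then solve for n' with r_old = 0.5172, r_target = 0.77: n' = 0.77(1 − 0.5172)/[0.5172(1 − 0.77)] = 3.1252
Total items = 3.1252 × 14 = 43.75, rounded up to 44.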